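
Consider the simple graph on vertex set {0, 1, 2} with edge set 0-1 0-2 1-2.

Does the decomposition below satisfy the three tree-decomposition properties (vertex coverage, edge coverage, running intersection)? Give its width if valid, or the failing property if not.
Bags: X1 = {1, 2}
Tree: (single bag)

A tree decomposition must satisfy three properties: every vertex lies in some bag; for every edge, both endpoints lie together in some bag; and for every vertex, the bags containing it form a connected subtree. Here vertex 0 appears in no bag, so the decomposition is invalid.

No — vertex 0 appears in no bag.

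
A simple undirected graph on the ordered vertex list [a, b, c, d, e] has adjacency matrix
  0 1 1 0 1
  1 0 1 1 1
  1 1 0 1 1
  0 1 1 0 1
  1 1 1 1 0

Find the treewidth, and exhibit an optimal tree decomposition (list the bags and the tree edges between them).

Every bag has size at most 4, so the width is 4 − 1 = 3 and tw(G) ≤ 3. Conversely, {b, c, d, e} is a clique of size 4, and the vertices of any clique must share a bag in every tree decomposition; so some bag has ≥ 4 vertices and tw(G) ≥ 3. Therefore the treewidth is 3.

Treewidth 3.
One optimal decomposition is:
Bags: B1 = {b, c, d, e}  B2 = {a, b, c, e}
Tree: B1–B2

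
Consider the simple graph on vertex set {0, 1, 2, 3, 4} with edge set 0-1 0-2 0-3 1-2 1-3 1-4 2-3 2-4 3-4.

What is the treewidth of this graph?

A width-3 tree decomposition is:
Bags: B1 = {1, 2, 3, 4}  B2 = {0, 1, 2, 3}
Tree: B1–B2
Every bag has size at most 4, so the width is 4 − 1 = 3 and tw(G) ≤ 3. Conversely, {0, 1, 2, 3} is a clique of size 4, and the vertices of any clique must share a bag in every tree decomposition; so some bag has ≥ 4 vertices and tw(G) ≥ 3. Therefore the treewidth is 3.

3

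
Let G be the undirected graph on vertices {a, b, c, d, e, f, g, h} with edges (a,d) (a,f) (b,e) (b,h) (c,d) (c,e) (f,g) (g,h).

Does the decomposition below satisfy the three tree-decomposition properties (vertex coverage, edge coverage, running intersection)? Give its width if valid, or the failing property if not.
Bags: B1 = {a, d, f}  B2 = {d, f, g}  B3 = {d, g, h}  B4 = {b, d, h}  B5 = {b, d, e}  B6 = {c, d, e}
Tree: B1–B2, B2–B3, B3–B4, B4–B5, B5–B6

Yes; width 2.

Every vertex of G appears in some bag (union = {a, b, c, d, e, f, g, h}); every edge is covered by a bag; and for each vertex v the set of bags containing v is connected in the bag tree. The decomposition is therefore valid. The largest bag has 3 vertices, so the width is 2.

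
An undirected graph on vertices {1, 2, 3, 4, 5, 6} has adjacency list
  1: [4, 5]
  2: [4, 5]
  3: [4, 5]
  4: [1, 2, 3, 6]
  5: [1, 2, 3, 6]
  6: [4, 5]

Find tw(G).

2

A width-2 tree decomposition is:
Bags: B1 = {4, 5, 6}  B2 = {2, 4, 5}  B3 = {1, 4, 5}  B4 = {3, 4, 5}
Tree: B1–B2, B2–B3, B3–B4
Every bag has size at most 3, so the width is 3 − 1 = 2 and tw(G) ≤ 2. Since 6–5–2–4–6 is a cycle in G, G is not acyclic. Forests are exactly the graphs of treewidth ≤ 1, so tw(G) ≥ 2. Combining the bounds, tw(G) = 2.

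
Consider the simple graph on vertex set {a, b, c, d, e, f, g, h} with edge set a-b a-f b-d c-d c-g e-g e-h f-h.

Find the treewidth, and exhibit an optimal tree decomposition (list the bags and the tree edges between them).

The largest bag has 3 vertices, giving width 2; this decomposition certifies tw(G) ≤ 2. For the lower bound, G contains the cycle f–a–b–d–c–g–e–h–f, so G is not a forest; only forests have treewidth ≤ 1, hence tw(G) ≥ 2. The upper and lower bounds meet at 2, so that is the treewidth.

Treewidth 2.
One optimal decomposition is:
Bags: B1 = {a, b, f}  B2 = {b, d, f}  B3 = {c, d, f}  B4 = {c, f, g}  B5 = {e, f, g}  B6 = {e, f, h}
Tree: B1–B2, B2–B3, B3–B4, B4–B5, B5–B6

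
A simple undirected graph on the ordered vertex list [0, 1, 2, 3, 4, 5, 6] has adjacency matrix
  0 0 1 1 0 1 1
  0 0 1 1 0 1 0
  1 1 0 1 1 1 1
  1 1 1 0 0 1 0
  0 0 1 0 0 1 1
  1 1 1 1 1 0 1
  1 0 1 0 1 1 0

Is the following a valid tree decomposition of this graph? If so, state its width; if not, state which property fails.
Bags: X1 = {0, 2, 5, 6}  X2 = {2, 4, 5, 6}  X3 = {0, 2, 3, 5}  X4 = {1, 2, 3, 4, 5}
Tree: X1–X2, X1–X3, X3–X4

A tree decomposition must satisfy three properties: every vertex lies in some bag; for every edge, both endpoints lie together in some bag; and for every vertex, the bags containing it form a connected subtree. Here bags containing vertex 4 are not connected in the tree, so the decomposition is invalid.

No — bags containing vertex 4 are not connected in the tree.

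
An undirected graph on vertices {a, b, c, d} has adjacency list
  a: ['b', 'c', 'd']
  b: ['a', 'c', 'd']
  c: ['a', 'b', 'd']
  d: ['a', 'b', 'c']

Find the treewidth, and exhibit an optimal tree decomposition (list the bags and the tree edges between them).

Treewidth 3.
One optimal decomposition is:
Bags: B1 = {a, b, c, d}
Tree: (single bag)

A single bag containing all 4 vertices is trivially a valid decomposition of width 3. For the lower bound, the 4 vertices {a, b, c, d} are pairwise adjacent, and any tree decomposition puts a clique entirely inside one bag — forcing width ≥ 3. Combining the bounds, tw(G) = 3.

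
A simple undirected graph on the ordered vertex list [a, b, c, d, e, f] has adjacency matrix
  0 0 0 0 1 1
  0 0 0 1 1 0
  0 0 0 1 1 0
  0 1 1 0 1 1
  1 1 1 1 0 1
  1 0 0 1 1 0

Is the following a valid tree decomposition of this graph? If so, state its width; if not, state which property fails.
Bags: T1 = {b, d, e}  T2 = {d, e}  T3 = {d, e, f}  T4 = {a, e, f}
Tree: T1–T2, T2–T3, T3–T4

No — vertex c appears in no bag.

A tree decomposition must satisfy three properties: every vertex lies in some bag; for every edge, both endpoints lie together in some bag; and for every vertex, the bags containing it form a connected subtree. Here vertex c appears in no bag, so the decomposition is invalid.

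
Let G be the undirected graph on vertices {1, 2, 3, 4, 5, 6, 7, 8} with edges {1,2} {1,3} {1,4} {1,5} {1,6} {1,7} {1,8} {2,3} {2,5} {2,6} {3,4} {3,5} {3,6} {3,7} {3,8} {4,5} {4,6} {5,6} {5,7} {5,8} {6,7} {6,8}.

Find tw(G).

4

A width-4 tree decomposition is:
Bags: B1 = {1, 3, 5, 6, 8}  B2 = {1, 3, 4, 5, 6}  B3 = {1, 2, 3, 5, 6}  B4 = {1, 3, 5, 6, 7}
Tree: B1–B2, B1–B3, B2–B4
Each bag holds 5 vertices, so the decomposition has width 4, which upper-bounds the treewidth. For the lower bound, the 5 vertices {1, 3, 5, 6, 8} are pairwise adjacent, and any tree decomposition puts a clique entirely inside one bag — forcing width ≥ 4. Hence tw(G) = 4 exactly.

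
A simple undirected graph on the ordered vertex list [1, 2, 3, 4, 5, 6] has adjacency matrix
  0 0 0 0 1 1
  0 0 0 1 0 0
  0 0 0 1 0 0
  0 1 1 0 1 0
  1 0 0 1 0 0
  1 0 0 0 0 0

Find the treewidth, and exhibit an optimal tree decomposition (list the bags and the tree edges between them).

Treewidth 1.
One optimal decomposition is:
Bags: B1 = {3, 4}  B2 = {4, 5}  B3 = {1, 5}  B4 = {1, 6}  B5 = {2, 4}
Tree: B1–B2, B2–B3, B3–B4, B2–B5

The largest bag has 2 vertices, giving width 1; this decomposition certifies tw(G) ≤ 1. G has an edge, so its treewidth is at least 1. Combining the bounds, tw(G) = 1.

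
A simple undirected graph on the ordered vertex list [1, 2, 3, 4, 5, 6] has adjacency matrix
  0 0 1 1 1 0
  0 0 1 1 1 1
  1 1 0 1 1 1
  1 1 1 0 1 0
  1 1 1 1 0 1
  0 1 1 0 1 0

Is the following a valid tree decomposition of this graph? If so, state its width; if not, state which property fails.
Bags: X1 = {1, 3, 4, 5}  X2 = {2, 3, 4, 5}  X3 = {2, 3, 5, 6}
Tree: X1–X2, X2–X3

Yes; width 3.

Every vertex of G appears in some bag (union = {1, 2, 3, 4, 5, 6}); every edge is covered by a bag; and for each vertex v the set of bags containing v is connected in the bag tree. The decomposition is therefore valid. The largest bag has 4 vertices, so the width is 3.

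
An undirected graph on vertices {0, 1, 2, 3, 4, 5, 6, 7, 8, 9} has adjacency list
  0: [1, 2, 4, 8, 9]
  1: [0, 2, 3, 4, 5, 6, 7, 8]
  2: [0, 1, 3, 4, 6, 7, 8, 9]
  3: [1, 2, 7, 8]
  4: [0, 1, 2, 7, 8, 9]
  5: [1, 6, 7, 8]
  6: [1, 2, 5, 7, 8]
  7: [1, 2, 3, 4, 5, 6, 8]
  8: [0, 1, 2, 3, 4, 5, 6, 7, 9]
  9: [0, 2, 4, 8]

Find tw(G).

4

A width-4 tree decomposition is:
Bags: B1 = {1, 2, 6, 7, 8}  B2 = {1, 2, 3, 7, 8}  B3 = {1, 2, 4, 7, 8}  B4 = {0, 1, 2, 4, 8}  B5 = {1, 5, 6, 7, 8}  B6 = {0, 2, 4, 8, 9}
Tree: B1–B2, B1–B3, B3–B4, B1–B5, B4–B6
The largest bag has 5 vertices, giving width 4; this decomposition certifies tw(G) ≤ 4. For the lower bound, the 5 vertices {0, 1, 2, 4, 8} are pairwise adjacent, and any tree decomposition puts a clique entirely inside one bag — forcing width ≥ 4. Combining the bounds, tw(G) = 4.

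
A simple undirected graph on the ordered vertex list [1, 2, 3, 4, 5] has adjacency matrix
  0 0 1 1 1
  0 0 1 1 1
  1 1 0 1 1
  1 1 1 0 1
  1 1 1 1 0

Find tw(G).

A width-3 tree decomposition is:
Bags: B1 = {2, 3, 4, 5}  B2 = {1, 3, 4, 5}
Tree: B1–B2
Each bag holds 4 vertices, so the decomposition has width 3, which upper-bounds the treewidth. Conversely, {1, 3, 4, 5} is a clique of size 4, and the vertices of any clique must share a bag in every tree decomposition; so some bag has ≥ 4 vertices and tw(G) ≥ 3. The upper and lower bounds meet at 3, so that is the treewidth.

3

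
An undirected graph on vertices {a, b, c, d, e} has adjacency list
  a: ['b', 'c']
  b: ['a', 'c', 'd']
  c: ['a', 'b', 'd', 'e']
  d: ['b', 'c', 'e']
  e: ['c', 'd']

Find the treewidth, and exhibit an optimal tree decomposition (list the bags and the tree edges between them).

Treewidth 2.
One optimal decomposition is:
Bags: B1 = {b, c, d}  B2 = {c, d, e}  B3 = {a, b, c}
Tree: B1–B2, B1–B3

Every bag has size at most 3, so the width is 3 − 1 = 2 and tw(G) ≤ 2. Conversely, {c, d, e} is a clique of size 3, and the vertices of any clique must share a bag in every tree decomposition; so some bag has ≥ 3 vertices and tw(G) ≥ 2. Combining the bounds, tw(G) = 2.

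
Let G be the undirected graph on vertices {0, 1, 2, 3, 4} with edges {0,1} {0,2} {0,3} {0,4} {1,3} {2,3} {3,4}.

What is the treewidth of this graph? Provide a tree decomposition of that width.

Treewidth 2.
One such decomposition:
Bags: B1 = {0, 2, 3}  B2 = {0, 1, 3}  B3 = {0, 3, 4}
Tree: B1–B2, B2–B3

Each bag holds 3 vertices, so the decomposition has width 2, which upper-bounds the treewidth. On the other hand G contains the 3-clique {0, 1, 3}. A clique must lie in a single bag of any decomposition, so no decomposition can have width below 2. Hence tw(G) = 2 exactly.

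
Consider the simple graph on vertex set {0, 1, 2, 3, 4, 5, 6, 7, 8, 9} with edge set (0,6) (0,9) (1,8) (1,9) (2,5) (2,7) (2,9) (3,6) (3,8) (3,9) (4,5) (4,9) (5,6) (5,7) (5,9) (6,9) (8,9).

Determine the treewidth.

2

A width-2 tree decomposition is:
Bags: B1 = {3, 6, 9}  B2 = {5, 6, 9}  B3 = {2, 5, 9}  B4 = {0, 6, 9}  B5 = {3, 8, 9}  B6 = {1, 8, 9}  B7 = {4, 5, 9}  B8 = {2, 5, 7}
Tree: B1–B2, B2–B3, B2–B4, B1–B5, B5–B6, B3–B7, B3–B8
Each bag holds 3 vertices, so the decomposition has width 2, which upper-bounds the treewidth. For the lower bound, the 3 vertices {0, 6, 9} are pairwise adjacent, and any tree decomposition puts a clique entirely inside one bag — forcing width ≥ 2. Therefore the treewidth is 2.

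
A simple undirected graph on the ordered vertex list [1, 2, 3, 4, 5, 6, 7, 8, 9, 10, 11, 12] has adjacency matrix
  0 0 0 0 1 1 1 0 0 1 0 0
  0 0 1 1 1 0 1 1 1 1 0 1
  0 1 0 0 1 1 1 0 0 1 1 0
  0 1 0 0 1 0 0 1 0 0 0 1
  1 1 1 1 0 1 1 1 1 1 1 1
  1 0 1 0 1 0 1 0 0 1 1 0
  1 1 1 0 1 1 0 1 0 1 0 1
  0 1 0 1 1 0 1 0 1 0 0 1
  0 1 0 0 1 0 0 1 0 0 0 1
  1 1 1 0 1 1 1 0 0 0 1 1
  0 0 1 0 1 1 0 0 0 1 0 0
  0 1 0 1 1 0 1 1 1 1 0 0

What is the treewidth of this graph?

4

A width-4 tree decomposition is:
Bags: B1 = {2, 3, 5, 7, 10}  B2 = {2, 5, 7, 10, 12}  B3 = {3, 5, 6, 7, 10}  B4 = {2, 5, 7, 8, 12}  B5 = {3, 5, 6, 10, 11}  B6 = {2, 4, 5, 8, 12}  B7 = {2, 5, 8, 9, 12}  B8 = {1, 5, 6, 7, 10}
Tree: B1–B2, B1–B3, B2–B4, B3–B5, B4–B6, B6–B7, B3–B8
Every bag has size at most 5, so the width is 5 − 1 = 4 and tw(G) ≤ 4. For the lower bound, the 5 vertices {1, 5, 6, 7, 10} are pairwise adjacent, and any tree decomposition puts a clique entirely inside one bag — forcing width ≥ 4. Combining the bounds, tw(G) = 4.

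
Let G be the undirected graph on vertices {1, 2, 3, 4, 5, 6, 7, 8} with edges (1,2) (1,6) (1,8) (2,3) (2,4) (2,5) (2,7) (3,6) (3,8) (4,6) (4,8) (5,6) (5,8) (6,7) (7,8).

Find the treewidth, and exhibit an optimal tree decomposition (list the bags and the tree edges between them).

Treewidth 3.
One optimal decomposition is:
Bags: B1 = {2, 3, 6, 8}  B2 = {2, 5, 6, 8}  B3 = {2, 6, 7, 8}  B4 = {1, 2, 6, 8}  B5 = {2, 4, 6, 8}
Tree: B1–B2, B2–B3, B3–B4, B4–B5

Every bag has size at most 4, so the width is 4 − 1 = 3 and tw(G) ≤ 3. For the lower bound: the 4 vertex sets {2,3}, {5,6}, {8}, {7} are disjoint, each induces a connected subgraph, and every pair is joined by at least one edge of G. Contracting each set to a single vertex therefore yields K_{4} as a minor, and since treewidth is minor-monotone, tw(G) ≥ tw(K_{4}) = 3. Combining the bounds, tw(G) = 3.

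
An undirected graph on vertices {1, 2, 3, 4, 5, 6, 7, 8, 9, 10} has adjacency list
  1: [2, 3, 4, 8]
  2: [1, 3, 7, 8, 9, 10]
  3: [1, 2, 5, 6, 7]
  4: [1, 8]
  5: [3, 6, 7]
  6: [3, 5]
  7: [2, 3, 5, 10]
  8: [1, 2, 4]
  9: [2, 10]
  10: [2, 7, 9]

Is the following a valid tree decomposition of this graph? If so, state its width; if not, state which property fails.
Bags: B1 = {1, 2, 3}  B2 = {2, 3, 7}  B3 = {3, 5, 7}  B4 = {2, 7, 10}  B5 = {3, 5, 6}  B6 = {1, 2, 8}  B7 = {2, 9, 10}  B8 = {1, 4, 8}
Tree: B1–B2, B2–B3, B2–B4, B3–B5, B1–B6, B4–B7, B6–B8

Yes; width 2.

Checking the three conditions: (i) the bags cover all of {1, 2, 3, 4, 5, 6, 7, 8, 9, 10}; (ii) for each edge, some bag contains both endpoints; (iii) the bags containing any fixed vertex form a subtree. All hold, so the decomposition is valid with width 3 − 1 = 2.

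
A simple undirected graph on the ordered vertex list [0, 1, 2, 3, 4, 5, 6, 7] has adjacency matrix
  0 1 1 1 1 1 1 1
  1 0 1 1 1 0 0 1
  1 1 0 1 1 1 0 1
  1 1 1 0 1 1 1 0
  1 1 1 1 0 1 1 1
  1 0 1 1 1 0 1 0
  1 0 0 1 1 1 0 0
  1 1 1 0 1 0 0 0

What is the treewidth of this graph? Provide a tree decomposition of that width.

Every bag has size at most 5, so the width is 5 − 1 = 4 and tw(G) ≤ 4. On the other hand G contains the 5-clique {0, 1, 2, 3, 4}. A clique must lie in a single bag of any decomposition, so no decomposition can have width below 4. Therefore the treewidth is 4.

Treewidth 4.
One optimal decomposition is:
Bags: B1 = {0, 2, 3, 4, 5}  B2 = {0, 1, 2, 3, 4}  B3 = {0, 1, 2, 4, 7}  B4 = {0, 3, 4, 5, 6}
Tree: B1–B2, B2–B3, B1–B4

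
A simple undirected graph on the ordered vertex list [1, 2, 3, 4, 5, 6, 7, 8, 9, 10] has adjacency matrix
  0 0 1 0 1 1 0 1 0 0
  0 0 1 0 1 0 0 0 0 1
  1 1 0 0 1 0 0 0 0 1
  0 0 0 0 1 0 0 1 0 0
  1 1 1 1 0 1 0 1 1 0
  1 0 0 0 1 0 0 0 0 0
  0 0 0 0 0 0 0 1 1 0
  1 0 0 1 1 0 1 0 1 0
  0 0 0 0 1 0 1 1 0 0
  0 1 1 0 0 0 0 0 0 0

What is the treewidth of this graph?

2

A width-2 tree decomposition is:
Bags: B1 = {2, 3, 5}  B2 = {2, 3, 10}  B3 = {1, 3, 5}  B4 = {1, 5, 8}  B5 = {5, 8, 9}  B6 = {4, 5, 8}  B7 = {7, 8, 9}  B8 = {1, 5, 6}
Tree: B1–B2, B1–B3, B3–B4, B4–B5, B5–B6, B5–B7, B4–B8
Every bag has size at most 3, so the width is 3 − 1 = 2 and tw(G) ≤ 2. Conversely, {2, 3, 10} is a clique of size 3, and the vertices of any clique must share a bag in every tree decomposition; so some bag has ≥ 3 vertices and tw(G) ≥ 2. Therefore the treewidth is 2.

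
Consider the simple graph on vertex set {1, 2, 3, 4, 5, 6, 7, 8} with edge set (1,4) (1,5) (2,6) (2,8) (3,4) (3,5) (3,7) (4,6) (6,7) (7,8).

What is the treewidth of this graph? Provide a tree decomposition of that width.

Treewidth 2.
One such decomposition:
Bags: B1 = {1, 3, 5}  B2 = {1, 3, 4}  B3 = {3, 4, 7}  B4 = {4, 6, 7}  B5 = {6, 7, 8}  B6 = {2, 6, 8}
Tree: B1–B2, B2–B3, B3–B4, B4–B5, B5–B6

Each bag holds 3 vertices, so the decomposition has width 2, which upper-bounds the treewidth. For the lower bound, G contains the cycle 5–1–4–3–5, so G is not a forest; only forests have treewidth ≤ 1, hence tw(G) ≥ 2. Hence tw(G) = 2 exactly.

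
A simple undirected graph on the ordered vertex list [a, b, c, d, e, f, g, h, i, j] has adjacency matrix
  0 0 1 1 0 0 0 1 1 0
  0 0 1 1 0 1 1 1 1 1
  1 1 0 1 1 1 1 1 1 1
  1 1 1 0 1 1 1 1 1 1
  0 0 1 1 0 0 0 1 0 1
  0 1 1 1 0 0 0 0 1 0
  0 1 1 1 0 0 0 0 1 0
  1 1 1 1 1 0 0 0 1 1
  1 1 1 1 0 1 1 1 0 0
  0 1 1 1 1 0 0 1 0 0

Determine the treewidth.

4

A width-4 tree decomposition is:
Bags: B1 = {a, c, d, h, i}  B2 = {b, c, d, h, i}  B3 = {b, c, d, h, j}  B4 = {b, c, d, g, i}  B5 = {b, c, d, f, i}  B6 = {c, d, e, h, j}
Tree: B1–B2, B2–B3, B2–B4, B4–B5, B3–B6
Each bag holds 5 vertices, so the decomposition has width 4, which upper-bounds the treewidth. On the other hand G contains the 5-clique {b, c, d, g, i}. A clique must lie in a single bag of any decomposition, so no decomposition can have width below 4. Therefore the treewidth is 4.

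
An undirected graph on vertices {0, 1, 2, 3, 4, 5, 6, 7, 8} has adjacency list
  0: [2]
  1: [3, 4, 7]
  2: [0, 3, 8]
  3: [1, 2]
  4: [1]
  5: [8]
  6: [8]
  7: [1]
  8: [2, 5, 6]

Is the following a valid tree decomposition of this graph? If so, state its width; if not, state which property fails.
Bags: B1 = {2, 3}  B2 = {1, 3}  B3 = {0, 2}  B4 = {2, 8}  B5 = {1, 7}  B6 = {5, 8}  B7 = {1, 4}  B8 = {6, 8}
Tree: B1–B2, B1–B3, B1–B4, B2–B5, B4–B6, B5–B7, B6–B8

Every vertex of G appears in some bag (union = {0, 1, 2, 3, 4, 5, 6, 7, 8}); every edge is covered by a bag; and for each vertex v the set of bags containing v is connected in the bag tree. The decomposition is therefore valid. The largest bag has 2 vertices, so the width is 1.

Yes; width 1.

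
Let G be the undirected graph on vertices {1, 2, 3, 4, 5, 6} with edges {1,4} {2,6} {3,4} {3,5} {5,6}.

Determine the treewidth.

A width-1 tree decomposition is:
Bags: B1 = {1, 4}  B2 = {3, 4}  B3 = {3, 5}  B4 = {5, 6}  B5 = {2, 6}
Tree: B1–B2, B2–B3, B3–B4, B4–B5
Every bag has size at most 2, so the width is 2 − 1 = 1 and tw(G) ≤ 1. Any graph with an edge has treewidth ≥ 1, and G has the edge 1–4. Hence tw(G) = 1 exactly.

1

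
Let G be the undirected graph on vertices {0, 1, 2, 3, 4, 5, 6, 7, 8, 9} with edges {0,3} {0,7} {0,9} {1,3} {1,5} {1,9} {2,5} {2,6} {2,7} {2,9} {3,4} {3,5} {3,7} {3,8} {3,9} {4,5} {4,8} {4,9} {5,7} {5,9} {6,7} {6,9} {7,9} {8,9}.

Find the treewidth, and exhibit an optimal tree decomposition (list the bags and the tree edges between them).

Each bag holds 4 vertices, so the decomposition has width 3, which upper-bounds the treewidth. Conversely, {2, 5, 7, 9} is a clique of size 4, and the vertices of any clique must share a bag in every tree decomposition; so some bag has ≥ 4 vertices and tw(G) ≥ 3. Combining the bounds, tw(G) = 3.

Treewidth 3.
Bags: B1 = {3, 4, 5, 9}  B2 = {3, 5, 7, 9}  B3 = {3, 4, 8, 9}  B4 = {1, 3, 5, 9}  B5 = {0, 3, 7, 9}  B6 = {2, 5, 7, 9}  B7 = {2, 6, 7, 9}
Tree: B1–B2, B1–B3, B1–B4, B2–B5, B2–B6, B6–B7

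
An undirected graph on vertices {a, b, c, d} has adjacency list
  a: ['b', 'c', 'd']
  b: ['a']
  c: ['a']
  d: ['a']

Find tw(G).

A width-1 tree decomposition is:
Bags: B1 = {a, d}  B2 = {a, b}  B3 = {a, c}
Tree: B1–B2, B1–B3
Every bag has size at most 2, so the width is 2 − 1 = 1 and tw(G) ≤ 1. Any graph with an edge has treewidth ≥ 1, and G has the edge d–a. Therefore the treewidth is 1.

1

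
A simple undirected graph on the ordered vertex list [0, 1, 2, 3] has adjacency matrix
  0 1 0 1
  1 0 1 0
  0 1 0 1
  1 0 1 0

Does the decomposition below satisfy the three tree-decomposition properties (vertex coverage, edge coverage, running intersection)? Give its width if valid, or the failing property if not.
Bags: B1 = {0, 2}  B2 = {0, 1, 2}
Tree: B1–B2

No — vertex 3 appears in no bag.

A tree decomposition must satisfy three properties: every vertex lies in some bag; for every edge, both endpoints lie together in some bag; and for every vertex, the bags containing it form a connected subtree. Here vertex 3 appears in no bag, so the decomposition is invalid.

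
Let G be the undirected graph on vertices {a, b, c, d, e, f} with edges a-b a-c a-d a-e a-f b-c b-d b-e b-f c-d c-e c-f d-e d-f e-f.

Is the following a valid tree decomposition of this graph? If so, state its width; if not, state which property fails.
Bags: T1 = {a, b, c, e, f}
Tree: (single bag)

A tree decomposition must satisfy three properties: every vertex lies in some bag; for every edge, both endpoints lie together in some bag; and for every vertex, the bags containing it form a connected subtree. Here vertex d appears in no bag, so the decomposition is invalid.

No — vertex d appears in no bag.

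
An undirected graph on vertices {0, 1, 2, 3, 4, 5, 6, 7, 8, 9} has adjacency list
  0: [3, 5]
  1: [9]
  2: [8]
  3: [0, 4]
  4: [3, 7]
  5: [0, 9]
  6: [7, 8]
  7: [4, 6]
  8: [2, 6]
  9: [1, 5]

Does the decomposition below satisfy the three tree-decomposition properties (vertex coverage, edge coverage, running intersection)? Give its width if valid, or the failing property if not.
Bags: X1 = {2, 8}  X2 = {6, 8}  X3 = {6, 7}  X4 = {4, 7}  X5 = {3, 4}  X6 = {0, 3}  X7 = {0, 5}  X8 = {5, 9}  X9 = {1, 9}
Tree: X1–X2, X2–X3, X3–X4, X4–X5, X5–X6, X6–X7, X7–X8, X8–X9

Checking the three conditions: (i) the bags cover all of {0, 1, 2, 3, 4, 5, 6, 7, 8, 9}; (ii) for each edge, some bag contains both endpoints; (iii) the bags containing any fixed vertex form a subtree. All hold, so the decomposition is valid with width 2 − 1 = 1.

Yes; width 1.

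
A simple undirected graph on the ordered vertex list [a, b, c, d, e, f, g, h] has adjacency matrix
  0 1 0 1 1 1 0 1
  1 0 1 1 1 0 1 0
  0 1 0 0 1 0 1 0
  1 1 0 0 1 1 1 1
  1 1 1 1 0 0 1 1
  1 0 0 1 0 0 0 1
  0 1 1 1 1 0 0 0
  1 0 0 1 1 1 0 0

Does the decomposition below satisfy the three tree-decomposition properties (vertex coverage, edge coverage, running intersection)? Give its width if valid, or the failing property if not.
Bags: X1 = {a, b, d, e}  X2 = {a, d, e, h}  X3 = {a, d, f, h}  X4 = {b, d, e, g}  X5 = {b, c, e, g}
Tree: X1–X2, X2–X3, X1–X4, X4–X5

Checking the three conditions: (i) the bags cover all of {a, b, c, d, e, f, g, h}; (ii) for each edge, some bag contains both endpoints; (iii) the bags containing any fixed vertex form a subtree. All hold, so the decomposition is valid with width 4 − 1 = 3.

Yes; width 3.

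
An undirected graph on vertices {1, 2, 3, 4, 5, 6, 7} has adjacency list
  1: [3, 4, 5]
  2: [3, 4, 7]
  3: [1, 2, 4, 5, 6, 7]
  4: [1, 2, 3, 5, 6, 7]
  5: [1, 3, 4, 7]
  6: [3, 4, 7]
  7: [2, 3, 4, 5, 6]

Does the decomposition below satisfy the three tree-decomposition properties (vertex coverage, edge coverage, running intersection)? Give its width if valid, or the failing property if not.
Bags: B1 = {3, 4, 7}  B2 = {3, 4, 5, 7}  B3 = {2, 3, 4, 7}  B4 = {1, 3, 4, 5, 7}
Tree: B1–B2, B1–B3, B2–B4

No — vertex 6 appears in no bag.

A tree decomposition must satisfy three properties: every vertex lies in some bag; for every edge, both endpoints lie together in some bag; and for every vertex, the bags containing it form a connected subtree. Here vertex 6 appears in no bag, so the decomposition is invalid.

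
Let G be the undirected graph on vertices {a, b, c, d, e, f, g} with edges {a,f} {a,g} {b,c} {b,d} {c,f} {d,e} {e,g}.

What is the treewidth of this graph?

A width-2 tree decomposition is:
Bags: B1 = {b, c, f}  B2 = {a, b, f}  B3 = {a, b, g}  B4 = {b, e, g}  B5 = {b, d, e}
Tree: B1–B2, B2–B3, B3–B4, B4–B5
Every bag has size at most 3, so the width is 3 − 1 = 2 and tw(G) ≤ 2. The edges b–c–f–a–g–e–d–b form a cycle, so G is not a tree and its treewidth is at least 2. Therefore the treewidth is 2.

2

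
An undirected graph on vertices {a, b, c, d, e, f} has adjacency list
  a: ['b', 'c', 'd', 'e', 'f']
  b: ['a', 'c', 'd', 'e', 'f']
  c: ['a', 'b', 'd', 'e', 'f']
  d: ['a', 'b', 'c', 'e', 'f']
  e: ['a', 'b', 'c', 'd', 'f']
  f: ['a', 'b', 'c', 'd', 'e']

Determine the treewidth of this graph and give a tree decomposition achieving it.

With just one bag of size 6, the width is 6 − 1 = 5, so tw(G) ≤ 5. On the other hand G contains the 6-clique {a, b, c, d, e, f}. A clique must lie in a single bag of any decomposition, so no decomposition can have width below 5. Hence tw(G) = 5 exactly.

Treewidth 5.
One optimal decomposition is:
Bags: B1 = {a, b, c, d, e, f}
Tree: (single bag)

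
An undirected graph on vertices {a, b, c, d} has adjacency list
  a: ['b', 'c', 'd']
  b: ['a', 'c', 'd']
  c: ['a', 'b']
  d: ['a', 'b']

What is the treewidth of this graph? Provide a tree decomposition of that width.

The largest bag has 3 vertices, giving width 2; this decomposition certifies tw(G) ≤ 2. On the other hand G contains the 3-clique {a, b, d}. A clique must lie in a single bag of any decomposition, so no decomposition can have width below 2. Combining the bounds, tw(G) = 2.

Treewidth 2.
One optimal decomposition is:
Bags: B1 = {a, b, d}  B2 = {a, b, c}
Tree: B1–B2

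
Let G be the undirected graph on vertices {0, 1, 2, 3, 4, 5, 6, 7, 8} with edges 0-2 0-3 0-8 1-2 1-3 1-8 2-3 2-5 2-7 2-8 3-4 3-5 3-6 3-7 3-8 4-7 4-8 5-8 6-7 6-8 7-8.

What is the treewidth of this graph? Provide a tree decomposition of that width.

Treewidth 3.
Bags: B1 = {2, 3, 7, 8}  B2 = {2, 3, 5, 8}  B3 = {1, 2, 3, 8}  B4 = {0, 2, 3, 8}  B5 = {3, 4, 7, 8}  B6 = {3, 6, 7, 8}
Tree: B1–B2, B1–B3, B3–B4, B1–B5, B1–B6

Every bag has size at most 4, so the width is 4 − 1 = 3 and tw(G) ≤ 3. Conversely, {0, 2, 3, 8} is a clique of size 4, and the vertices of any clique must share a bag in every tree decomposition; so some bag has ≥ 4 vertices and tw(G) ≥ 3. Combining the bounds, tw(G) = 3.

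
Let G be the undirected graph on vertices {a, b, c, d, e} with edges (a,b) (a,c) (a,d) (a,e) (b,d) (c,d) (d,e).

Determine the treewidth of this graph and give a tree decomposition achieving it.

Every bag has size at most 3, so the width is 3 − 1 = 2 and tw(G) ≤ 2. Conversely, {a, d, e} is a clique of size 3, and the vertices of any clique must share a bag in every tree decomposition; so some bag has ≥ 3 vertices and tw(G) ≥ 2. Hence tw(G) = 2 exactly.

Treewidth 2.
Bags: B1 = {a, b, d}  B2 = {a, c, d}  B3 = {a, d, e}
Tree: B1–B2, B1–B3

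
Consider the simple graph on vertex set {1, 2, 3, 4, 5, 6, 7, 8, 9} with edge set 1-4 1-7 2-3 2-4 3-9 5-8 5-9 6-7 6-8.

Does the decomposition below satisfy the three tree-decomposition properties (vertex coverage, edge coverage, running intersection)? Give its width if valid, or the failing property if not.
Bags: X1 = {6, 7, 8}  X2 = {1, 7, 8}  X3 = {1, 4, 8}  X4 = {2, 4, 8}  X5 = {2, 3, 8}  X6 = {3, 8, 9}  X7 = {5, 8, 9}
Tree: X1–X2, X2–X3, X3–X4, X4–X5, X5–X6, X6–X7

Checking the three conditions: (i) the bags cover all of {1, 2, 3, 4, 5, 6, 7, 8, 9}; (ii) for each edge, some bag contains both endpoints; (iii) the bags containing any fixed vertex form a subtree. All hold, so the decomposition is valid with width 3 − 1 = 2.

Yes; width 2.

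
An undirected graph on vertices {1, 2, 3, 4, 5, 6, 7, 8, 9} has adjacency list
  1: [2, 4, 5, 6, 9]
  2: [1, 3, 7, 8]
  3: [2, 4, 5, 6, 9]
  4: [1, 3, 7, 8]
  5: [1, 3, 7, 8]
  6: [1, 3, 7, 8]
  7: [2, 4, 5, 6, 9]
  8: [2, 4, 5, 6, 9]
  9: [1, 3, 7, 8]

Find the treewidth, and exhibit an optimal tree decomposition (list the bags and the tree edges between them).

Treewidth 4.
Bags: B1 = {1, 3, 6, 7, 8}  B2 = {1, 3, 7, 8, 9}  B3 = {1, 3, 5, 7, 8}  B4 = {1, 2, 3, 7, 8}  B5 = {1, 3, 4, 7, 8}
Tree: B1–B2, B2–B3, B3–B4, B4–B5

The largest bag has 5 vertices, giving width 4; this decomposition certifies tw(G) ≤ 4. For the lower bound: the 5 vertex sets {6,7}, {8,9}, {3,5}, {1}, {2} are disjoint, each induces a connected subgraph, and every pair is joined by at least one edge of G. Contracting each set to a single vertex therefore yields K_{5} as a minor, and since treewidth is minor-monotone, tw(G) ≥ tw(K_{5}) = 4. The upper and lower bounds meet at 4, so that is the treewidth.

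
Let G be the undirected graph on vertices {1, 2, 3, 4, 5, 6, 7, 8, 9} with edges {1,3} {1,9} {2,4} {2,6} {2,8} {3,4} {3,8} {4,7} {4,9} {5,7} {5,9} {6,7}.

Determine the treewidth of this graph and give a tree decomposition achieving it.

Treewidth 3.
One such decomposition:
Bags: B1 = {2, 6, 7, 8}  B2 = {2, 4, 7, 8}  B3 = {3, 4, 7, 8}  B4 = {3, 4, 5, 7}  B5 = {3, 4, 5, 9}  B6 = {1, 3, 5, 9}
Tree: B1–B2, B2–B3, B3–B4, B4–B5, B5–B6

Each bag holds 4 vertices, so the decomposition has width 3, which upper-bounds the treewidth. For the lower bound: the 4 vertex sets {2,6,8}, {7}, {4}, {1,3,5,9} are disjoint, each induces a connected subgraph, and every pair is joined by at least one edge of G. Contracting each set to a single vertex therefore yields K_{4} as a minor, and since treewidth is minor-monotone, tw(G) ≥ tw(K_{4}) = 3. Hence tw(G) = 3 exactly.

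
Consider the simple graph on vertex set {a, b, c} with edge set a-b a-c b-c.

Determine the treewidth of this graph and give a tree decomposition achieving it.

A single bag containing all 3 vertices is trivially a valid decomposition of width 2. On the other hand G contains the 3-clique {a, b, c}. A clique must lie in a single bag of any decomposition, so no decomposition can have width below 2. Therefore the treewidth is 2.

Treewidth 2.
Bags: B1 = {a, b, c}
Tree: (single bag)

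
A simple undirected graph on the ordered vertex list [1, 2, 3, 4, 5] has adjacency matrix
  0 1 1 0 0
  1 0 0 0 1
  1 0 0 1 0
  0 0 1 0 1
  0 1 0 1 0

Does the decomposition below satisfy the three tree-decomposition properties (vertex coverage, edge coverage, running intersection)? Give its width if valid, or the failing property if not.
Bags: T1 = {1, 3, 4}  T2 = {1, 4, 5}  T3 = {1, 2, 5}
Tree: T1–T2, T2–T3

Yes; width 2.

Checking the three conditions: (i) the bags cover all of {1, 2, 3, 4, 5}; (ii) for each edge, some bag contains both endpoints; (iii) the bags containing any fixed vertex form a subtree. All hold, so the decomposition is valid with width 3 − 1 = 2.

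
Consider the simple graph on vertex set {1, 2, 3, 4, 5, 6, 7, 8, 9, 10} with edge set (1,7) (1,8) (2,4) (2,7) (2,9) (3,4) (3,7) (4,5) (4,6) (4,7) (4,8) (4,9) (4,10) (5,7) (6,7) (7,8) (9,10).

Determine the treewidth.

2

A width-2 tree decomposition is:
Bags: B1 = {4, 6, 7}  B2 = {4, 5, 7}  B3 = {3, 4, 7}  B4 = {2, 4, 7}  B5 = {4, 7, 8}  B6 = {2, 4, 9}  B7 = {1, 7, 8}  B8 = {4, 9, 10}
Tree: B1–B2, B2–B3, B2–B4, B3–B5, B4–B6, B5–B7, B6–B8
Every bag has size at most 3, so the width is 3 − 1 = 2 and tw(G) ≤ 2. Conversely, {1, 7, 8} is a clique of size 3, and the vertices of any clique must share a bag in every tree decomposition; so some bag has ≥ 3 vertices and tw(G) ≥ 2. Hence tw(G) = 2 exactly.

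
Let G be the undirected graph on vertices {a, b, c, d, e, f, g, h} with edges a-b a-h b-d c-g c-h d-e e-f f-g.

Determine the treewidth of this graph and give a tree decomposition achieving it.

Treewidth 2.
One optimal decomposition is:
Bags: B1 = {a, c, h}  B2 = {a, c, g}  B3 = {a, f, g}  B4 = {a, e, f}  B5 = {a, d, e}  B6 = {a, b, d}
Tree: B1–B2, B2–B3, B3–B4, B4–B5, B5–B6

Every bag has size at most 3, so the width is 3 − 1 = 2 and tw(G) ≤ 2. Since a–h–c–g–f–e–d–b–a is a cycle in G, G is not acyclic. Forests are exactly the graphs of treewidth ≤ 1, so tw(G) ≥ 2. The upper and lower bounds meet at 2, so that is the treewidth.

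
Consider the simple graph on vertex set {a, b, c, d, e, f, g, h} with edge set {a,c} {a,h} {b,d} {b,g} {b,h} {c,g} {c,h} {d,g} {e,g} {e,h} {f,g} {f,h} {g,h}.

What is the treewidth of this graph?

A width-2 tree decomposition is:
Bags: B1 = {b, g, h}  B2 = {f, g, h}  B3 = {b, d, g}  B4 = {c, g, h}  B5 = {e, g, h}  B6 = {a, c, h}
Tree: B1–B2, B1–B3, B2–B4, B2–B5, B4–B6
Every bag has size at most 3, so the width is 3 − 1 = 2 and tw(G) ≤ 2. On the other hand G contains the 3-clique {b, d, g}. A clique must lie in a single bag of any decomposition, so no decomposition can have width below 2. Therefore the treewidth is 2.

2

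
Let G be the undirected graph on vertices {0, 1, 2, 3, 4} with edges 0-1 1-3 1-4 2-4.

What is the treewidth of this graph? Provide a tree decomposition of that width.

Each bag holds 2 vertices, so the decomposition has width 1, which upper-bounds the treewidth. G has an edge, so its treewidth is at least 1. Combining the bounds, tw(G) = 1.

Treewidth 1.
Bags: B1 = {1, 3}  B2 = {0, 1}  B3 = {1, 4}  B4 = {2, 4}
Tree: B1–B2, B2–B3, B3–B4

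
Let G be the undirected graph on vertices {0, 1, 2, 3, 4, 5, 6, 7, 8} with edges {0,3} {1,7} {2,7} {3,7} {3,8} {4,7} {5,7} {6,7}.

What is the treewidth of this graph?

1

A width-1 tree decomposition is:
Bags: B1 = {3, 8}  B2 = {3, 7}  B3 = {0, 3}  B4 = {4, 7}  B5 = {6, 7}  B6 = {5, 7}  B7 = {2, 7}  B8 = {1, 7}
Tree: B1–B2, B1–B3, B2–B4, B2–B5, B5–B6, B6–B7, B5–B8
The largest bag has 2 vertices, giving width 1; this decomposition certifies tw(G) ≤ 1. Since G has at least one edge (e.g. 3–8), it is not an edgeless graph, so tw(G) ≥ 1. Hence tw(G) = 1 exactly.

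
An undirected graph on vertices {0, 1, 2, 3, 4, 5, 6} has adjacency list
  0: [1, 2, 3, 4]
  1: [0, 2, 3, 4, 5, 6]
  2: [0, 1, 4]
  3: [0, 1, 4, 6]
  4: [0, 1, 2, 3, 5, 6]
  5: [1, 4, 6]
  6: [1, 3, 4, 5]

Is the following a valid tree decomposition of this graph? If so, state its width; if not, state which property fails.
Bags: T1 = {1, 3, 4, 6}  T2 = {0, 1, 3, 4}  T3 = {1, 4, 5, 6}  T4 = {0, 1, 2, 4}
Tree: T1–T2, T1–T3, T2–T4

Yes; width 3.

Checking the three conditions: (i) the bags cover all of {0, 1, 2, 3, 4, 5, 6}; (ii) for each edge, some bag contains both endpoints; (iii) the bags containing any fixed vertex form a subtree. All hold, so the decomposition is valid with width 4 − 1 = 3.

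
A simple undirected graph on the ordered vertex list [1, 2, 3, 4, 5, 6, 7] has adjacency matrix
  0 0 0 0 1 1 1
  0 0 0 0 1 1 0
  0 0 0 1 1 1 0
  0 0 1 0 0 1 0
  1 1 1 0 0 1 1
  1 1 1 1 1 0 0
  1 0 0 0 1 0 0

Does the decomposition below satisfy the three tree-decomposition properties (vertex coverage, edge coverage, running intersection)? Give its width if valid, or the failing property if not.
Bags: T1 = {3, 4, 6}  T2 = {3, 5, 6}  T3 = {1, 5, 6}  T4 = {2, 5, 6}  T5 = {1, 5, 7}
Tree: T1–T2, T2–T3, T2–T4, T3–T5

Checking the three conditions: (i) the bags cover all of {1, 2, 3, 4, 5, 6, 7}; (ii) for each edge, some bag contains both endpoints; (iii) the bags containing any fixed vertex form a subtree. All hold, so the decomposition is valid with width 3 − 1 = 2.

Yes; width 2.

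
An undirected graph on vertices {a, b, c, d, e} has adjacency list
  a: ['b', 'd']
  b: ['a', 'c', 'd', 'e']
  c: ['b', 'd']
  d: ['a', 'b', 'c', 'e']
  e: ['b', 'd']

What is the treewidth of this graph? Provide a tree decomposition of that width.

Treewidth 2.
One such decomposition:
Bags: B1 = {b, d, e}  B2 = {b, c, d}  B3 = {a, b, d}
Tree: B1–B2, B2–B3

Every bag has size at most 3, so the width is 3 − 1 = 2 and tw(G) ≤ 2. Conversely, {b, d, e} is a clique of size 3, and the vertices of any clique must share a bag in every tree decomposition; so some bag has ≥ 3 vertices and tw(G) ≥ 2. The upper and lower bounds meet at 2, so that is the treewidth.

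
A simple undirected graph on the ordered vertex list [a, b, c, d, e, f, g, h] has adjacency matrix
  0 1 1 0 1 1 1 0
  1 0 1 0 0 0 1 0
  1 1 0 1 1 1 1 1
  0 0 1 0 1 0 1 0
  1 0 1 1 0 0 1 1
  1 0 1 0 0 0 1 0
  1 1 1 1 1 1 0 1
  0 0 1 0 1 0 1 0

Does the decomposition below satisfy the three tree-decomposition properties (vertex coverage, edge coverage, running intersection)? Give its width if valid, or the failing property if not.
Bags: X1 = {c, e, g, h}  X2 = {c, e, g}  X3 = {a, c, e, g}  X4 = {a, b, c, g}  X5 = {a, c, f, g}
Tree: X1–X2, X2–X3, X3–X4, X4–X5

A tree decomposition must satisfy three properties: every vertex lies in some bag; for every edge, both endpoints lie together in some bag; and for every vertex, the bags containing it form a connected subtree. Here vertex d appears in no bag, so the decomposition is invalid.

No — vertex d appears in no bag.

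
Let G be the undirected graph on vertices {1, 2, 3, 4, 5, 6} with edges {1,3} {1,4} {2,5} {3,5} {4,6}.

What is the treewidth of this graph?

A width-1 tree decomposition is:
Bags: B1 = {2, 5}  B2 = {3, 5}  B3 = {1, 3}  B4 = {1, 4}  B5 = {4, 6}
Tree: B1–B2, B2–B3, B3–B4, B4–B5
The largest bag has 2 vertices, giving width 1; this decomposition certifies tw(G) ≤ 1. G has an edge, so its treewidth is at least 1. The upper and lower bounds meet at 1, so that is the treewidth.

1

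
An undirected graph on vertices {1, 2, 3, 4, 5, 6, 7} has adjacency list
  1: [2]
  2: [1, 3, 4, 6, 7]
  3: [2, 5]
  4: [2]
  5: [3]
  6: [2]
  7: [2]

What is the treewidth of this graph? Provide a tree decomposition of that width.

Each bag holds 2 vertices, so the decomposition has width 1, which upper-bounds the treewidth. Any graph with an edge has treewidth ≥ 1, and G has the edge 2–7. Therefore the treewidth is 1.

Treewidth 1.
One optimal decomposition is:
Bags: B1 = {2, 7}  B2 = {2, 3}  B3 = {2, 6}  B4 = {2, 4}  B5 = {1, 2}  B6 = {3, 5}
Tree: B1–B2, B1–B3, B3–B4, B3–B5, B2–B6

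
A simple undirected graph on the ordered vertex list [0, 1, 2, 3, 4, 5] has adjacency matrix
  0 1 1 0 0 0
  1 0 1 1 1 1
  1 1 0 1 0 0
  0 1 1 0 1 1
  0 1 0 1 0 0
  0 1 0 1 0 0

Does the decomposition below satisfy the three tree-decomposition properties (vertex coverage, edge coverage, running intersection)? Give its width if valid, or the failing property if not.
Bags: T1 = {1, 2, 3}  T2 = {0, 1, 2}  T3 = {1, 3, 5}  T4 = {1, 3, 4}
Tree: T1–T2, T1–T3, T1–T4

Yes; width 2.

Vertex coverage: the bags together contain {0, 1, 2, 3, 4, 5}, the full vertex set. Edge coverage: each edge of G has both endpoints in at least one bag. Running intersection: for every vertex, the bags containing it form a connected subtree. All three properties hold, so this is a valid tree decomposition of width max|bag| − 1 = 2, and hence tw(G) ≤ 2.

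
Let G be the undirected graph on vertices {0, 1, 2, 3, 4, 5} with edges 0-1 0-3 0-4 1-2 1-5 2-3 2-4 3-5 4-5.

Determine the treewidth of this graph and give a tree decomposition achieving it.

Treewidth 3.
One such decomposition:
Bags: B1 = {0, 1, 3, 4}  B2 = {1, 3, 4, 5}  B3 = {1, 2, 3, 4}
Tree: B1–B2, B2–B3

Every bag has size at most 4, so the width is 4 − 1 = 3 and tw(G) ≤ 3. For the lower bound: the 4 vertex sets {0,1}, {3,5}, {4}, {2} are disjoint, each induces a connected subgraph, and every pair is joined by at least one edge of G. Contracting each set to a single vertex therefore yields K_{4} as a minor, and since treewidth is minor-monotone, tw(G) ≥ tw(K_{4}) = 3. The upper and lower bounds meet at 3, so that is the treewidth.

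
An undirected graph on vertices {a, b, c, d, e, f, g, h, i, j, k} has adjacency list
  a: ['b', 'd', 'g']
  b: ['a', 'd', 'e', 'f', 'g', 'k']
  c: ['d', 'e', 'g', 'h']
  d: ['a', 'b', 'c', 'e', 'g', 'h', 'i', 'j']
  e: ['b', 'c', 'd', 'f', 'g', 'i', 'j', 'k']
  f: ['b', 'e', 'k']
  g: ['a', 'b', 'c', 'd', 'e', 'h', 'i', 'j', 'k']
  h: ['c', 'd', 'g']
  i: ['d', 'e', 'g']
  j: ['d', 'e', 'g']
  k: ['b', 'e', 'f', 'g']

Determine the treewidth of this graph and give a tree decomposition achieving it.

Treewidth 3.
One such decomposition:
Bags: B1 = {d, e, g, i}  B2 = {b, d, e, g}  B3 = {d, e, g, j}  B4 = {b, e, g, k}  B5 = {c, d, e, g}  B6 = {a, b, d, g}  B7 = {b, e, f, k}  B8 = {c, d, g, h}
Tree: B1–B2, B2–B3, B2–B4, B2–B5, B2–B6, B4–B7, B5–B8

The largest bag has 4 vertices, giving width 3; this decomposition certifies tw(G) ≤ 3. For the lower bound, the 4 vertices {d, e, g, j} are pairwise adjacent, and any tree decomposition puts a clique entirely inside one bag — forcing width ≥ 3. Therefore the treewidth is 3.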